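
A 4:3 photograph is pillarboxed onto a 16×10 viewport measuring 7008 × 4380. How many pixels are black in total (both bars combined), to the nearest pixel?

5115840 pixels

4:3 is narrower than 16×10, so it spans the full height.
That makes the image 5840.0000 px wide (4380 × 4/3).
Leftover width: 7008 − 5840.0000 = 1168.0000 px.
Across the 4380-px span: 1168.0000 × 4380 ≈ 5115840 px.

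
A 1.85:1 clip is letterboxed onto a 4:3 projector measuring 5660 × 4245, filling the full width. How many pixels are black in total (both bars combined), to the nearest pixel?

Content height = 5660 / 1.850 ≈ 3059.4595 px.
4245 − 3059.4595 = 1185.5405 px of bars.
Across the 5660-px span: 1185.5405 × 5660 ≈ 6710159 px.

6710159 pixels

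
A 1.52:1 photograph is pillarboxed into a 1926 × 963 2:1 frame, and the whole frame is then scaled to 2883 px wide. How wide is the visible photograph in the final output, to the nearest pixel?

At 1926×963 the photograph is height-limited, so width = 963 × 1.520 ≈ 1463.76 px.
Scaling 1926 → 2883 is ×1.4969, so the width becomes 1463.76 × 1.4969 ≈ 2191.08 px.

2191 px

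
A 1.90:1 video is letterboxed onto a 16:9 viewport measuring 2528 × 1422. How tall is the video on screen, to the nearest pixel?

1331 px

Since 1.900 > 1.778, the video is width-limited.
That makes the image 1330.53 px tall (2528 / 1.900).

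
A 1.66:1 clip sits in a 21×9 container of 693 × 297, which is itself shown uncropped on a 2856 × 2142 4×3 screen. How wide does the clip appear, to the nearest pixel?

1.66:1 in 693×297: fills the height, so the clip is 493.02 × 297.00.
The 21×9 canvas is width-limited in 2856×2142, giving 2856.00 × 1224.00; scale factor 4.1212.
The clip scales with it: width 493.02 × 4.1212 ≈ 2031.84.

2032 px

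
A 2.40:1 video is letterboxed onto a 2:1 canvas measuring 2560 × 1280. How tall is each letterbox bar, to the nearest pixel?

2.40:1 (2.400) > 2:1 (2.000), so the video fills the width.
The video is 2560 / 2.400 ≈ 1066.67 px tall.
Black = 1280 − 1066.67 = 213.33 px, or 106.67 per bar.

107 px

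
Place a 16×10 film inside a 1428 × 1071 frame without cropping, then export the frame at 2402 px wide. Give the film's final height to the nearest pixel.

1501 px

Fitted into 1428×1071, the film spans the width; its height is 1428 × 10/16 ≈ 892.50 px.
Resizing to 2402 px wide multiplies everything by 1.6821: 892.50 → 1501.25 px.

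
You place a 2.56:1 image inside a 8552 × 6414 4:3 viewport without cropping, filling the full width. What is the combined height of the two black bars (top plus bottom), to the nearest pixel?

3073 px

That makes the image 3340.62 px tall (8552 / 2.560).
6414 − 3340.62 = 3073.38 px of bars.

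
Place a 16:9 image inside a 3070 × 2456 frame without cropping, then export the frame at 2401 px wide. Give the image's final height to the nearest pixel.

Fitted into 3070×2456, the image spans the width; its height is 3070 × 9/16 ≈ 1726.88 px.
Scaling 3070 → 2401 is ×0.7821, so the height becomes 1726.88 × 0.7821 ≈ 1350.56 px.

1351 px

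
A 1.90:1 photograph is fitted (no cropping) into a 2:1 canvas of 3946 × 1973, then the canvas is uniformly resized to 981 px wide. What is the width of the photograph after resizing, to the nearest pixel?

932 px

At 3946×1973 the photograph is height-limited, so width = 1973 × 1.900 ≈ 3748.70 px.
Scaling 3946 → 981 is ×0.2486, so the width becomes 3748.70 × 0.2486 ≈ 931.95 px.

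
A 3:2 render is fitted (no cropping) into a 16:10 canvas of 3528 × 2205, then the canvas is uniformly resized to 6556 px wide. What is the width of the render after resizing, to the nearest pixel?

6146 px

Fitted into 3528×2205, the render spans the height; its width is 2205 × 3/2 ≈ 3307.50 px.
The frame scales by 6556/3528 = 1.8583; 3307.50 × 1.8583 ≈ 6146.25 px.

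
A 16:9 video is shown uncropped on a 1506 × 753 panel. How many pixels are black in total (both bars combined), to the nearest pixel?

Since 1.778 < 2.000, the video is height-limited.
That makes the image 1338.6667 px wide (753 × 16/9).
Leftover width: 1506 − 1338.6667 = 167.3333 px.
Across the 753-px span: 167.3333 × 753 ≈ 126002 px.

126002 pixels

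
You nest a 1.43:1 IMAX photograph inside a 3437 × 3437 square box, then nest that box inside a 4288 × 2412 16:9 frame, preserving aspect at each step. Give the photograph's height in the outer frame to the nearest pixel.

Inside the 3437×3437 canvas the photograph is width-limited at 3437.00 × 2403.50.
square in 4288×2412: fills the height, so the intermediate becomes 2412.00 × 2412.00 — a scale of ×0.7018.
So the photograph's height is 2403.50 × 0.7018 ≈ 1686.71.

1687 px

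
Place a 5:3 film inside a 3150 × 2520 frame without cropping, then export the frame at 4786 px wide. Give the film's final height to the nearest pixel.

At 3150×2520 the film is width-limited, so height = 3150 × 3/5 ≈ 1890.00 px.
Scaling 3150 → 4786 is ×1.5194, so the height becomes 1890.00 × 1.5194 ≈ 2871.60 px.

2872 px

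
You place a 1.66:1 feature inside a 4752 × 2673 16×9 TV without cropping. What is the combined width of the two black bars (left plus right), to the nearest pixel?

1.66:1 is narrower than 16×9, so it spans the full height.
The feature is 2673 × 1.660 ≈ 4437.18 px wide.
Black = 4752 − 4437.18 = 314.82 px.

315 px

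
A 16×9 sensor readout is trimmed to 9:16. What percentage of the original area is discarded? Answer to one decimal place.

68.4%

Going from 16×9 to 9:16 means cutting width while keeping height.
(0.562)/(1.778) ≈ 0.316 of the area survives, leaving 68.36% discarded.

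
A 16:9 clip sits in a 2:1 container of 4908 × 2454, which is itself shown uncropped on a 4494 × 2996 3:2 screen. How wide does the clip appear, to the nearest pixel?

3995 px

First fit — 16:9 into 4908×2454 spans the height: 4362.67 × 2454.00.
The 2:1 canvas is width-limited in 4494×2996, giving 4494.00 × 2247.00; scale factor 0.9156.
The clip scales with it: width 4362.67 × 0.9156 ≈ 3994.67.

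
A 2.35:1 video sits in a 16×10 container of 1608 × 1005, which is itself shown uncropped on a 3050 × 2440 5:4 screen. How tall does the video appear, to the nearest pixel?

1298 px

Inside the 1608×1005 canvas the video is width-limited at 1608.00 × 684.26.
16×10 in 3050×2440: fills the width, so the intermediate becomes 3050.00 × 1906.25 — a scale of ×1.8968.
The video scales with it: height 684.26 × 1.8968 ≈ 1297.87.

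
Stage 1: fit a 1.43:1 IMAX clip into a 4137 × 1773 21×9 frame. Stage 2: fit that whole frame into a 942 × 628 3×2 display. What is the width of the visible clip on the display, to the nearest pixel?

First fit — 1.43:1 IMAX into 4137×1773 spans the height: 2535.39 × 1773.00.
Second fit — the 21×9 canvas into 942×628 spans the width: 942.00 × 403.71 (×0.2277 from 4137×1773).
The clip scales with it: width 2535.39 × 0.2277 ≈ 577.31.

577 px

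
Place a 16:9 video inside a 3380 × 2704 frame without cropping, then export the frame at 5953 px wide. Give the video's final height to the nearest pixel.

Fitted into 3380×2704, the video spans the width; its height is 3380 × 9/16 ≈ 1901.25 px.
The frame scales by 5953/3380 = 1.7612; 1901.25 × 1.7612 ≈ 3348.56 px.

3349 px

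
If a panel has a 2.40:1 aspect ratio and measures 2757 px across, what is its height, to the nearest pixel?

2757 / 2.400 = 1148.75.

1149 px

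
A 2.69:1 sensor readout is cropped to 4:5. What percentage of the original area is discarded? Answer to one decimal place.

70.3%

Going from 2.69:1 to 4:5 means cutting width while keeping height.
(0.800)/(2.690) ≈ 0.297 of the area survives, leaving 70.26% discarded.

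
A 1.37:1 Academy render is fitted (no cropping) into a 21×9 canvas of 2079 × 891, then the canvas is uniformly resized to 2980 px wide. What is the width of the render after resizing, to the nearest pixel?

1750 px

At 2079×891 the render is height-limited, so width = 891 × 1.370 ≈ 1220.67 px.
Resizing to 2980 px wide multiplies everything by 1.4334: 1220.67 → 1749.69 px.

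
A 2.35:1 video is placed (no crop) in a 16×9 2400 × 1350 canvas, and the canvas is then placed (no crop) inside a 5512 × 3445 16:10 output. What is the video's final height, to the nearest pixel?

2346 px

2.35:1 in 2400×1350: fills the width, so the video is 2400.00 × 1021.28.
Second fit — the 16×9 canvas into 5512×3445 spans the width: 5512.00 × 3100.50 (×2.2967 from 2400×1350).
So the video's height is 1021.28 × 2.2967 ≈ 2345.53.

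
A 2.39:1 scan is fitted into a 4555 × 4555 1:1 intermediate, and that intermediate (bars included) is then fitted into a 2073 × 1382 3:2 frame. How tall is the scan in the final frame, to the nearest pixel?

Inside the 4555×4555 canvas the scan is width-limited at 4555.00 × 1905.86.
The 1:1 canvas is height-limited in 2073×1382, giving 1382.00 × 1382.00; scale factor 0.3034.
The scan scales with it: height 1905.86 × 0.3034 ≈ 578.24.

578 px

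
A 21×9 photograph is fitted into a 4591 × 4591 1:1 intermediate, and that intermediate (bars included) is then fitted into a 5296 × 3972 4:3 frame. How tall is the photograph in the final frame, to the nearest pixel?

1702 px

Inside the 4591×4591 canvas the photograph is width-limited at 4591.00 × 1967.57.
1:1 in 5296×3972: fills the height, so the intermediate becomes 3972.00 × 3972.00 — a scale of ×0.8652.
The photograph scales with it: height 1967.57 × 0.8652 ≈ 1702.29.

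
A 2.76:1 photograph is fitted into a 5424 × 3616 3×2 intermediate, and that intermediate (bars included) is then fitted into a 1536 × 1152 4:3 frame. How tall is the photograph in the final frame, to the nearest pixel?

557 px

First fit — 2.76:1 into 5424×3616 spans the width: 5424.00 × 1965.22.
The 3×2 canvas is width-limited in 1536×1152, giving 1536.00 × 1024.00; scale factor 0.2832.
The photograph scales with it: height 1965.22 × 0.2832 ≈ 556.52.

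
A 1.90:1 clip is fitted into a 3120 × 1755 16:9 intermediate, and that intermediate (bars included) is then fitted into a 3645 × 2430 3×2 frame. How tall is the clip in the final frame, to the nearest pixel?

1918 px

Inside the 3120×1755 canvas the clip is width-limited at 3120.00 × 1642.11.
16:9 in 3645×2430: fills the width, so the intermediate becomes 3645.00 × 2050.31 — a scale of ×1.1683.
So the clip's height is 1642.11 × 1.1683 ≈ 1918.42.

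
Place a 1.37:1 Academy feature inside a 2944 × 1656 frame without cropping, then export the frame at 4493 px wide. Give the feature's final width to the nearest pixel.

In the 2944×1656 frame the feature fills the height: width = 1656 × 1.370 ≈ 2268.72 px.
Resizing to 4493 px wide multiplies everything by 1.5262: 2268.72 → 3462.42 px.

3462 px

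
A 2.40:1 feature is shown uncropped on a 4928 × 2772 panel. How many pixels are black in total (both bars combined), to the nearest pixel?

3541589 pixels

2.40:1 is wider than 16:9, so it spans the full width.
That makes the image 2053.3333 px tall (4928 / 2.400).
Black = 2772 − 2053.3333 = 718.6667 px.
Bar area = 718.6667 × 4928 ≈ 3541589 px.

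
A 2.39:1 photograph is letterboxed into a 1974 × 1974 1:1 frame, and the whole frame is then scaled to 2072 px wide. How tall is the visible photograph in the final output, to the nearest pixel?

At 1974×1974 the photograph is width-limited, so height = 1974 / 2.390 ≈ 825.94 px.
Scaling 1974 → 2072 is ×1.0496, so the height becomes 825.94 × 1.0496 ≈ 866.95 px.

867 px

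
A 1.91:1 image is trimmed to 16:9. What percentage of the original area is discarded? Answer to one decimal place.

Going from 1.91:1 to 16:9 means cutting width while keeping height.
Fraction kept = (1.778)/(1.910) ≈ 93.08%, so 6.92% is lost.

6.9%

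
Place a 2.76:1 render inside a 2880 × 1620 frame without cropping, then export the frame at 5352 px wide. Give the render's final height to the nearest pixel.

1939 px

At 2880×1620 the render is width-limited, so height = 2880 / 2.760 ≈ 1043.48 px.
The frame scales by 5352/2880 = 1.8583; 1043.48 × 1.8583 ≈ 1939.13 px.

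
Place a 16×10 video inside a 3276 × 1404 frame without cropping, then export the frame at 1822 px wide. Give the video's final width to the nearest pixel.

1249 px

Fitted into 3276×1404, the video spans the height; its width is 1404 × 16/10 ≈ 2246.40 px.
Scaling 3276 → 1822 is ×0.5562, so the width becomes 2246.40 × 0.5562 ≈ 1249.37 px.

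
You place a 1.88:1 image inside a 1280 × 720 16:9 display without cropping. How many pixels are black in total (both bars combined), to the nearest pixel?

50111 pixels

Since 1.880 > 1.778, the image is width-limited.
Content height = 1280 / 1.880 ≈ 680.8511 px.
Leftover height: 720 − 680.8511 = 39.1489 px.
Across the 1280-px span: 39.1489 × 1280 ≈ 50111 px.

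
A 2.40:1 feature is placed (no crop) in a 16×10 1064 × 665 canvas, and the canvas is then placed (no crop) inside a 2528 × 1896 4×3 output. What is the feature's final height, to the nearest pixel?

2.40:1 in 1064×665: fills the width, so the feature is 1064.00 × 443.33.
16×10 in 2528×1896: fills the width, so the intermediate becomes 2528.00 × 1580.00 — a scale of ×2.3759.
So the feature's height is 443.33 × 2.3759 ≈ 1053.33.

1053 px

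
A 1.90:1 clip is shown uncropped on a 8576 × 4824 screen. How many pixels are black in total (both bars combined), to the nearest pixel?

Since 1.900 > 1.778, the clip is width-limited.
That makes the image 4513.6842 px tall (8576 / 1.900).
4824 − 4513.6842 = 310.3158 px of bars.
Bar area = 310.3158 × 8576 ≈ 2661268 px.

2661268 pixels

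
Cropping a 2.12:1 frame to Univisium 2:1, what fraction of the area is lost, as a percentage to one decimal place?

The height stays; only width is cut (since Univisium 2:1 is narrower than 2.12:1).
(2.000)/(2.120) ≈ 0.943 of the area survives, leaving 5.66% discarded.

5.7%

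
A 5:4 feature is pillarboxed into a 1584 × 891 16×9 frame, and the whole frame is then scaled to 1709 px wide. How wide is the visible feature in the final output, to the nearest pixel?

1202 px

At 1584×891 the feature is height-limited, so width = 891 × 5/4 ≈ 1113.75 px.
Resizing to 1709 px wide multiplies everything by 1.0789: 1113.75 → 1201.64 px.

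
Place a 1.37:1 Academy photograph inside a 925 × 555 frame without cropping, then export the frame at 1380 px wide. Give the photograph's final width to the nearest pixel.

1134 px

At 925×555 the photograph is height-limited, so width = 555 × 1.370 ≈ 760.35 px.
Resizing to 1380 px wide multiplies everything by 1.4919: 760.35 → 1134.36 px.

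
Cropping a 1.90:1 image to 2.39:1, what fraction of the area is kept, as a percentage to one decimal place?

2.39:1 is wider than 1.90:1, so the crop keeps the full width and trims the height.
(1.900)/(2.390) ≈ 0.795 of the area survives.

79.5%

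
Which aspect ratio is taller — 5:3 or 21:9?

5:3

5:3 = 1.667 and 21:9 = 2.333; 2.333 > 1.667. The smaller width-to-height ratio is the taller frame.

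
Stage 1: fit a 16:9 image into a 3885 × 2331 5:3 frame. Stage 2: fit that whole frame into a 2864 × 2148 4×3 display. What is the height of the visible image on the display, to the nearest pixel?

1611 px

Inside the 3885×2331 canvas the image is width-limited at 3885.00 × 2185.31.
Second fit — the 5:3 canvas into 2864×2148 spans the width: 2864.00 × 1718.40 (×0.7372 from 3885×2331).
So the image's height is 2185.31 × 0.7372 ≈ 1611.00.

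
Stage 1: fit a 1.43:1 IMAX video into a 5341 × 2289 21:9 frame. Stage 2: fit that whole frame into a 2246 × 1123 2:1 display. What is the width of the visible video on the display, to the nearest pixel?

Inside the 5341×2289 canvas the video is height-limited at 3273.27 × 2289.00.
21:9 in 2246×1123: fills the width, so the intermediate becomes 2246.00 × 962.57 — a scale of ×0.4205.
The video scales with it: width 3273.27 × 0.4205 ≈ 1376.48.

1376 px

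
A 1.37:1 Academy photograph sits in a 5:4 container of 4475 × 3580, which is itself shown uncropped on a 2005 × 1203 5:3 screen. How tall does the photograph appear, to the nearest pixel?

1098 px

Inside the 4475×3580 canvas the photograph is width-limited at 4475.00 × 3266.42.
The 5:4 canvas is height-limited in 2005×1203, giving 1503.75 × 1203.00; scale factor 0.3360.
The photograph scales with it: height 3266.42 × 0.3360 ≈ 1097.63.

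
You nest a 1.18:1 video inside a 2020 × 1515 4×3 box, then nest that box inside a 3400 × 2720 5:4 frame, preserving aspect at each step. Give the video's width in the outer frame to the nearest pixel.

First fit — 1.18:1 into 2020×1515 spans the height: 1787.70 × 1515.00.
4×3 in 3400×2720: fills the width, so the intermediate becomes 3400.00 × 2550.00 — a scale of ×1.6832.
So the video's width is 1787.70 × 1.6832 ≈ 3009.00.

3009 px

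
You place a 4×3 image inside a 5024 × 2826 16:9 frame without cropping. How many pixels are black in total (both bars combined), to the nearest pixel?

Since 1.333 < 1.778, the image is height-limited.
The image is 2826 × 4/3 ≈ 3768.0000 px wide.
Leftover width: 5024 − 3768.0000 = 1256.0000 px.
Bar area = 1256.0000 × 2826 ≈ 3549456 px.

3549456 pixels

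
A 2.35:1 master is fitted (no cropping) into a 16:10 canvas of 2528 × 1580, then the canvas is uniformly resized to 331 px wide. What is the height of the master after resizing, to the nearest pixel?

141 px

At 2528×1580 the master is width-limited, so height = 2528 / 2.350 ≈ 1075.74 px.
Resizing to 331 px wide multiplies everything by 0.1309: 1075.74 → 140.85 px.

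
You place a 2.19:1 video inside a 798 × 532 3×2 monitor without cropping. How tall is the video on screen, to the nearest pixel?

364 px

Since 2.190 > 1.500, the video is width-limited.
The video is 798 / 2.190 ≈ 364.38 px tall.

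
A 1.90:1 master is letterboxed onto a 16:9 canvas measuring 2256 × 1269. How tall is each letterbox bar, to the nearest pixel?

41 px

1.90:1 (1.900) > 16:9 (1.778), so the master fills the width.
The master is 2256 / 1.900 ≈ 1187.37 px tall.
1269 − 1187.37 = 81.63 px of bars (40.82 each).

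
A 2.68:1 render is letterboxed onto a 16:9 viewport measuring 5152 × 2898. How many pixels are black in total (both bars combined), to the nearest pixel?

5026353 pixels

Since 2.680 > 1.778, the render is width-limited.
The render is 5152 / 2.680 ≈ 1922.3881 px tall.
Black = 2898 − 1922.3881 = 975.6119 px.
Bar area = 975.6119 × 5152 ≈ 5026353 px.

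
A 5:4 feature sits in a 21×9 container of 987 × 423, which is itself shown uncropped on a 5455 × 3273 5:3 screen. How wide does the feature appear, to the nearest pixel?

Inside the 987×423 canvas the feature is height-limited at 528.75 × 423.00.
Second fit — the 21×9 canvas into 5455×3273 spans the width: 5455.00 × 2337.86 (×5.5268 from 987×423).
Applying the same ×5.5268: 528.75 → 2922.32.

2922 px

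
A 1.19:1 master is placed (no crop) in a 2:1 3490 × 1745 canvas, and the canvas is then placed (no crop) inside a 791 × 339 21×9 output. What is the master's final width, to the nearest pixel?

403 px

Inside the 3490×1745 canvas the master is height-limited at 2076.55 × 1745.00.
2:1 in 791×339: fills the height, so the intermediate becomes 678.00 × 339.00 — a scale of ×0.1943.
Applying the same ×0.1943: 2076.55 → 403.41.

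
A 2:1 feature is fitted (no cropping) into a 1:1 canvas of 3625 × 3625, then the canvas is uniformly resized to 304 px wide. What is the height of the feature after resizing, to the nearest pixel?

152 px

In the 3625×3625 frame the feature fills the width: height = 3625 × 1/2 ≈ 1812.50 px.
Scaling 3625 → 304 is ×0.0839, so the height becomes 1812.50 × 0.0839 ≈ 152.00 px.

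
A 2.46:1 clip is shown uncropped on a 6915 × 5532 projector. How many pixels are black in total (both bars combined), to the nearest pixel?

2.46:1 is wider than 5:4, so it spans the full width.
That makes the image 2810.9756 px tall (6915 / 2.460).
5532 − 2810.9756 = 2721.0244 px of bars.
Across the 6915-px span: 2721.0244 × 6915 ≈ 18815884 px.

18815884 pixels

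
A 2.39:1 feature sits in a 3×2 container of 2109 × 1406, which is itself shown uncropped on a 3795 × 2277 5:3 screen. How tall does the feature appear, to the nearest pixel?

2.39:1 in 2109×1406: fills the width, so the feature is 2109.00 × 882.43.
3×2 in 3795×2277: fills the height, so the intermediate becomes 3415.50 × 2277.00 — a scale of ×1.6195.
The feature scales with it: height 882.43 × 1.6195 ≈ 1429.08.

1429 px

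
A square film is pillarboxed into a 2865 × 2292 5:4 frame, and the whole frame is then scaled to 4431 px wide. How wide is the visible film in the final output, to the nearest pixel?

In the 2865×2292 frame the film fills the height: width = 2292 × 1/1 ≈ 2292.00 px.
Resizing to 4431 px wide multiplies everything by 1.5466: 2292.00 → 3544.80 px.

3545 px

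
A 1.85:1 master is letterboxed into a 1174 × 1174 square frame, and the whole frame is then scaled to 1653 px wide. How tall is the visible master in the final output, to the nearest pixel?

894 px

Fitted into 1174×1174, the master spans the width; its height is 1174 / 1.850 ≈ 634.59 px.
Scaling 1174 → 1653 is ×1.4080, so the height becomes 634.59 × 1.4080 ≈ 893.51 px.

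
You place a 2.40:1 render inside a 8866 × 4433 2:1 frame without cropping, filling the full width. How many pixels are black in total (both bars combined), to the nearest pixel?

The render is 8866 / 2.400 ≈ 3694.1667 px tall.
4433 − 3694.1667 = 738.8333 px of bars.
That's 738.8333 × 8866 ≈ 6550496 black pixels.

6550496 pixels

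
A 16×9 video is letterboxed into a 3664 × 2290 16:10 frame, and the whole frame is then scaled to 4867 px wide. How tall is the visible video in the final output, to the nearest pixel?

2738 px

In the 3664×2290 frame the video fills the width: height = 3664 × 9/16 ≈ 2061.00 px.
The frame scales by 4867/3664 = 1.3283; 2061.00 × 1.3283 ≈ 2737.69 px.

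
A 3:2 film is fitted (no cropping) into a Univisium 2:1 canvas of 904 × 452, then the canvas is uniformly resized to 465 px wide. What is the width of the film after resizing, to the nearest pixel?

349 px

At 904×452 the film is height-limited, so width = 452 × 3/2 ≈ 678.00 px.
The frame scales by 465/904 = 0.5144; 678.00 × 0.5144 ≈ 348.75 px.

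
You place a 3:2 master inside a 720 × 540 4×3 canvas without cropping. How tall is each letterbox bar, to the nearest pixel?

30 px

3:2 (1.500) > 4×3 (1.333), so the master fills the width.
The master is 720 × 2/3 ≈ 480.00 px tall.
Leftover height: 540 − 480.00 = 60.00 px → 30.00 each side.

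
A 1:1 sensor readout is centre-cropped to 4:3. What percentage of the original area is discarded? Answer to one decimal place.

4:3 is wider than 1:1, so the crop keeps the full width and trims the height.
Fraction kept = (1.000)/(1.333) ≈ 75.00%, so 25.00% is lost.

25.0%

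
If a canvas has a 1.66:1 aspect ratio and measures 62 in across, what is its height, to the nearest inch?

37 in

62 / 1.660 = 37.35.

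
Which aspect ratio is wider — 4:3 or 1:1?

4:3 = 1.333 and 1; 1.333 > 1.

4:3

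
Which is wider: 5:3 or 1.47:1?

5:3

5:3 = 1.667 and 1.47; 1.667 > 1.47.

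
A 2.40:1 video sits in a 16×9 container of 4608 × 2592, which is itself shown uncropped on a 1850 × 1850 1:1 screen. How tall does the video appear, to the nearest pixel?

First fit — 2.40:1 into 4608×2592 spans the width: 4608.00 × 1920.00.
The 16×9 canvas is width-limited in 1850×1850, giving 1850.00 × 1040.62; scale factor 0.4015.
So the video's height is 1920.00 × 0.4015 ≈ 770.83.

771 px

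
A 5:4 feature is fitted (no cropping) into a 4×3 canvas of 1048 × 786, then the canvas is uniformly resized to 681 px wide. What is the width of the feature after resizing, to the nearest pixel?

638 px

In the 1048×786 frame the feature fills the height: width = 786 × 5/4 ≈ 982.50 px.
Scaling 1048 → 681 is ×0.6498, so the width becomes 982.50 × 0.6498 ≈ 638.44 px.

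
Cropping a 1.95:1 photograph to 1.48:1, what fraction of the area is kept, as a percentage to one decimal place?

75.9%

The height stays; only width is cut (since 1.48:1 is narrower than 1.95:1).
Fraction kept = (1.480)/(1.950) ≈ 75.90%.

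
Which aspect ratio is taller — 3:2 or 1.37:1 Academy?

1.37:1 Academy

3:2 = 1.5 and 1.37; 1.5 > 1.37. The smaller width-to-height ratio is the taller frame.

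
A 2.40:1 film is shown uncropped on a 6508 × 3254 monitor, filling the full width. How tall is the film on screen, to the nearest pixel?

2712 px

The film is 6508 / 2.400 ≈ 2711.67 px tall.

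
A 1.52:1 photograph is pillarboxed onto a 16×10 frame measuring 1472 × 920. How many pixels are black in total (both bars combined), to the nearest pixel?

1.52:1 (1.520) < 16×10 (1.600), so the photograph fills the height.
That makes the image 1398.4000 px wide (920 × 1.520).
1472 − 1398.4000 = 73.6000 px of bars.
Bar area = 73.6000 × 920 ≈ 67712 px.

67712 pixels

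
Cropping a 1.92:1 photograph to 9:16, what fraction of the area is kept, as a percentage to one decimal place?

Going from 1.92:1 to 9:16 means cutting width while keeping height.
Fraction kept = (0.562)/(1.920) ≈ 29.30%.

29.3%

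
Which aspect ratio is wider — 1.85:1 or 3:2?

1.85:1

1.85 and 3:2 = 1.5; 1.85 > 1.5.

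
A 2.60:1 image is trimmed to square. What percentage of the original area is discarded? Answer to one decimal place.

61.5%

Going from 2.60:1 to square means cutting width while keeping height.
Area ratio = (1.000)/(2.600) = 38.46%; the remaining 61.54% is cropped out.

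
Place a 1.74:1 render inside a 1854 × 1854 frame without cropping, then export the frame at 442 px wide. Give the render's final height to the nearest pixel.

Fitted into 1854×1854, the render spans the width; its height is 1854 / 1.740 ≈ 1065.52 px.
Resizing to 442 px wide multiplies everything by 0.2384: 1065.52 → 254.02 px.

254 px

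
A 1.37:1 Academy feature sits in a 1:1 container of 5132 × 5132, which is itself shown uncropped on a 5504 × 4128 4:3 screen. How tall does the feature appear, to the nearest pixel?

3013 px

First fit — 1.37:1 Academy into 5132×5132 spans the width: 5132.00 × 3745.99.
Second fit — the 1:1 canvas into 5504×4128 spans the height: 4128.00 × 4128.00 (×0.8044 from 5132×5132).
So the feature's height is 3745.99 × 0.8044 ≈ 3013.14.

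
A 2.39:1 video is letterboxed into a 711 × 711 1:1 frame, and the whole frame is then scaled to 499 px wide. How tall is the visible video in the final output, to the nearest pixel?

209 px

In the 711×711 frame the video fills the width: height = 711 / 2.390 ≈ 297.49 px.
The frame scales by 499/711 = 0.7018; 297.49 × 0.7018 ≈ 208.79 px.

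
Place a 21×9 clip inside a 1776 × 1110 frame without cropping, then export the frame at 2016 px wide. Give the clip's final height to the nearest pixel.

At 1776×1110 the clip is width-limited, so height = 1776 × 9/21 ≈ 761.14 px.
Resizing to 2016 px wide multiplies everything by 1.1351: 761.14 → 864.00 px.

864 px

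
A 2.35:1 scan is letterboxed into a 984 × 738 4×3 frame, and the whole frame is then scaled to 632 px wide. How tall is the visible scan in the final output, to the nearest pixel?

269 px

Fitted into 984×738, the scan spans the width; its height is 984 / 2.350 ≈ 418.72 px.
Resizing to 632 px wide multiplies everything by 0.6423: 418.72 → 268.94 px.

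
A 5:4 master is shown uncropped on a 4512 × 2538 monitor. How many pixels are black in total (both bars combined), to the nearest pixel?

3399651 pixels

Since 1.250 < 1.778, the master is height-limited.
That makes the image 3172.5000 px wide (2538 × 5/4).
Black = 4512 − 3172.5000 = 1339.5000 px.
Across the 2538-px span: 1339.5000 × 2538 ≈ 3399651 px.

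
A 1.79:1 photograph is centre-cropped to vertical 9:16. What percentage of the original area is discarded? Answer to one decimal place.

68.6%

vertical 9:16 is narrower than 1.79:1, so the crop keeps the full height and trims the width.
Fraction kept = (0.562)/(1.790) ≈ 31.42%, so 68.58% is lost.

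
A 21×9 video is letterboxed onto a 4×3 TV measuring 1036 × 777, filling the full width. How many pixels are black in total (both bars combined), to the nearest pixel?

344988 pixels

Content height = 1036 × 9/21 ≈ 444.0000 px.
Black = 777 − 444.0000 = 333.0000 px.
Bar area = 333.0000 × 1036 ≈ 344988 px.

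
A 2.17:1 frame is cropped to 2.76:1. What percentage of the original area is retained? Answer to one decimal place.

78.6%

2.76:1 is wider than 2.17:1, so the crop keeps the full width and trims the height.
Fraction kept = (2.170)/(2.760) ≈ 78.62%.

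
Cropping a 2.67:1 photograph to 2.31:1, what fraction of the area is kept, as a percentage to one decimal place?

86.5%

Going from 2.67:1 to 2.31:1 means cutting width while keeping height.
Fraction kept = (2.310)/(2.670) ≈ 86.52%.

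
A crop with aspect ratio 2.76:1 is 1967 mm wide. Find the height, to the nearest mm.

713 mm

1967 / 2.760 = 712.68.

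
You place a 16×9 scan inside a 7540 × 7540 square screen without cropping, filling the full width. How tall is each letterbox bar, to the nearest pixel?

1649 px

The scan is 7540 × 9/16 ≈ 4241.25 px tall.
7540 − 4241.25 = 3298.75 px of bars (1649.38 each).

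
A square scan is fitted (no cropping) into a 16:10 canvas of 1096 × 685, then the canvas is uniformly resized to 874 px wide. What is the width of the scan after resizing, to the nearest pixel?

546 px

Fitted into 1096×685, the scan spans the height; its width is 685 × 1/1 ≈ 685.00 px.
The frame scales by 874/1096 = 0.7974; 685.00 × 0.7974 ≈ 546.25 px.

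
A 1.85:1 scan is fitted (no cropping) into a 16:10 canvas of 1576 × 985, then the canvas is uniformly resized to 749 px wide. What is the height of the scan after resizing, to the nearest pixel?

In the 1576×985 frame the scan fills the width: height = 1576 / 1.850 ≈ 851.89 px.
Scaling 1576 → 749 is ×0.4753, so the height becomes 851.89 × 0.4753 ≈ 404.86 px.

405 px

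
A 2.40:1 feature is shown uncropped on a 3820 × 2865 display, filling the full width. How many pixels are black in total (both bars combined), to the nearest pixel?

That makes the image 1591.6667 px tall (3820 / 2.400).
Leftover height: 2865 − 1591.6667 = 1273.3333 px.
Across the 3820-px span: 1273.3333 × 3820 ≈ 4864133 px.

4864133 pixels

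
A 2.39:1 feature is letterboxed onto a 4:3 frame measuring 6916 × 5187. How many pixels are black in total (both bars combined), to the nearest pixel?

Since 2.390 > 1.333, the feature is width-limited.
Content height = 6916 / 2.390 ≈ 2893.7238 px.
Black = 5187 − 2893.7238 = 2293.2762 px.
Across the 6916-px span: 2293.2762 × 6916 ≈ 15860298 px.

15860298 pixels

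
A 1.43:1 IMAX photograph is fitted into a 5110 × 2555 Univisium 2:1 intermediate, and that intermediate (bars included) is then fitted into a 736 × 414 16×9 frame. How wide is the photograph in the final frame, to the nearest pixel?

526 px

Inside the 5110×2555 canvas the photograph is height-limited at 3653.65 × 2555.00.
Univisium 2:1 in 736×414: fills the width, so the intermediate becomes 736.00 × 368.00 — a scale of ×0.1440.
Applying the same ×0.1440: 3653.65 → 526.24.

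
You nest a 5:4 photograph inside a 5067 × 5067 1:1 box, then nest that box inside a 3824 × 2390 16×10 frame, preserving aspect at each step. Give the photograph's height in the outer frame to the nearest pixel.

First fit — 5:4 into 5067×5067 spans the width: 5067.00 × 4053.60.
1:1 in 3824×2390: fills the height, so the intermediate becomes 2390.00 × 2390.00 — a scale of ×0.4717.
The photograph scales with it: height 4053.60 × 0.4717 ≈ 1912.00.

1912 px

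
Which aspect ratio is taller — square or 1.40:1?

square

square = 1 and 1.4; 1.4 > 1. The smaller width-to-height ratio is the taller frame.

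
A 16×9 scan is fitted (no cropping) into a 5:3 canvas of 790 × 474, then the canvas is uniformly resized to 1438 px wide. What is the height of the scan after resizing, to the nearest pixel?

Fitted into 790×474, the scan spans the width; its height is 790 × 9/16 ≈ 444.38 px.
The frame scales by 1438/790 = 1.8203; 444.38 × 1.8203 ≈ 808.88 px.

809 px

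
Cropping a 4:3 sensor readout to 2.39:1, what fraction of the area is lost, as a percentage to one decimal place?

44.2%

Going from 4:3 to 2.39:1 means cutting height while keeping width.
(1.333)/(2.390) ≈ 0.558 of the area survives, leaving 44.21% discarded.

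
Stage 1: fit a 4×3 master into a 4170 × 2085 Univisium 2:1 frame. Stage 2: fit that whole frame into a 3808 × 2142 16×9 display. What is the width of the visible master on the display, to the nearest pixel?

2539 px

4×3 in 4170×2085: fills the height, so the master is 2780.00 × 2085.00.
The Univisium 2:1 canvas is width-limited in 3808×2142, giving 3808.00 × 1904.00; scale factor 0.9132.
Applying the same ×0.9132: 2780.00 → 2538.67.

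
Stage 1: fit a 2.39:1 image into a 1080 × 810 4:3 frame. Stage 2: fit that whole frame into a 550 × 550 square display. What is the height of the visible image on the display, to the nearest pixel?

2.39:1 in 1080×810: fills the width, so the image is 1080.00 × 451.88.
Second fit — the 4:3 canvas into 550×550 spans the width: 550.00 × 412.50 (×0.5093 from 1080×810).
So the image's height is 451.88 × 0.5093 ≈ 230.13.

230 px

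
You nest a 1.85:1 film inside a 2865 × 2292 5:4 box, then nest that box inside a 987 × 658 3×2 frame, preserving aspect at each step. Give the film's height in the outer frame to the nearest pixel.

445 px

First fit — 1.85:1 into 2865×2292 spans the width: 2865.00 × 1548.65.
Second fit — the 5:4 canvas into 987×658 spans the height: 822.50 × 658.00 (×0.2871 from 2865×2292).
Applying the same ×0.2871: 1548.65 → 444.59.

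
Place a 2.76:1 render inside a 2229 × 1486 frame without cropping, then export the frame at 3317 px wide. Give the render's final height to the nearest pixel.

1202 px

At 2229×1486 the render is width-limited, so height = 2229 / 2.760 ≈ 807.61 px.
The frame scales by 3317/2229 = 1.4881; 807.61 × 1.4881 ≈ 1201.81 px.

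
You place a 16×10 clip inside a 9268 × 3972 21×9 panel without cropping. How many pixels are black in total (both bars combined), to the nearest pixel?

11569642 pixels

16×10 (1.600) < 21×9 (2.333), so the clip fills the height.
That makes the image 6355.2000 px wide (3972 × 16/10).
Leftover width: 9268 − 6355.2000 = 2912.8000 px.
Across the 3972-px span: 2912.8000 × 3972 ≈ 11569642 px.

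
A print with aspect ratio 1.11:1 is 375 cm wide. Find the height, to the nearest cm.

At 1.11:1, 375 / 1.110 ≈ 337.84.

338 cm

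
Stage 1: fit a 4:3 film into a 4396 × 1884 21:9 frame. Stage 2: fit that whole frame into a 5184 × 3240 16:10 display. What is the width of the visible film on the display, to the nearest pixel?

2962 px

First fit — 4:3 into 4396×1884 spans the height: 2512.00 × 1884.00.
Second fit — the 21:9 canvas into 5184×3240 spans the width: 5184.00 × 2221.71 (×1.1793 from 4396×1884).
So the film's width is 2512.00 × 1.1793 ≈ 2962.29.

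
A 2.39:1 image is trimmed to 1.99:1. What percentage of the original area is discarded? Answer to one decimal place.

Going from 2.39:1 to 1.99:1 means cutting width while keeping height.
Fraction kept = (1.990)/(2.390) ≈ 83.26%, so 16.74% is lost.

16.7%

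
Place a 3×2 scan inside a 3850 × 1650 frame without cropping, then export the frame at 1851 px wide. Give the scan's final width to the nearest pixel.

In the 3850×1650 frame the scan fills the height: width = 1650 × 3/2 ≈ 2475.00 px.
Scaling 3850 → 1851 is ×0.4808, so the width becomes 2475.00 × 0.4808 ≈ 1189.93 px.

1190 px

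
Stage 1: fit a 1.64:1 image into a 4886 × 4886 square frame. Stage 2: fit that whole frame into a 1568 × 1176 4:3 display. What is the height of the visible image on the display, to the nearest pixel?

717 px

First fit — 1.64:1 into 4886×4886 spans the width: 4886.00 × 2979.27.
square in 1568×1176: fills the height, so the intermediate becomes 1176.00 × 1176.00 — a scale of ×0.2407.
The image scales with it: height 2979.27 × 0.2407 ≈ 717.07.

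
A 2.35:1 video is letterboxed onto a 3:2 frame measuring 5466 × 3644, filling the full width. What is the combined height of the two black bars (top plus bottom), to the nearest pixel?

1318 px

The video is 5466 / 2.350 ≈ 2325.96 px tall.
3644 − 2325.96 = 1318.04 px of bars.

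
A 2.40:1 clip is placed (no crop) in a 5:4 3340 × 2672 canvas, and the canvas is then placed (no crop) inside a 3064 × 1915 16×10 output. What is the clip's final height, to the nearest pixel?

997 px

Inside the 3340×2672 canvas the clip is width-limited at 3340.00 × 1391.67.
The 5:4 canvas is height-limited in 3064×1915, giving 2393.75 × 1915.00; scale factor 0.7167.
So the clip's height is 1391.67 × 0.7167 ≈ 997.40.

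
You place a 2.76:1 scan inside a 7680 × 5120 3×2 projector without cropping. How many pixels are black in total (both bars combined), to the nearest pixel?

17951165 pixels

2.76:1 is wider than 3×2, so it spans the full width.
Content height = 7680 / 2.760 ≈ 2782.6087 px.
Leftover height: 5120 − 2782.6087 = 2337.3913 px.
Bar area = 2337.3913 × 7680 ≈ 17951165 px.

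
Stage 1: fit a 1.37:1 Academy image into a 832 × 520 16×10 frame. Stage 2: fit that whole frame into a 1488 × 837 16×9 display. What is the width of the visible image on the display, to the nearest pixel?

1147 px

Inside the 832×520 canvas the image is height-limited at 712.40 × 520.00.
The 16×10 canvas is height-limited in 1488×837, giving 1339.20 × 837.00; scale factor 1.6096.
The image scales with it: width 712.40 × 1.6096 ≈ 1146.69.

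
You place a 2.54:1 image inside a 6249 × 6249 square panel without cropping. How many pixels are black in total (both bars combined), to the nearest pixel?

23675985 pixels

Since 2.540 > 1.000, the image is width-limited.
Content height = 6249 / 2.540 ≈ 2460.2362 px.
Leftover height: 6249 − 2460.2362 = 3788.7638 px.
Across the 6249-px span: 3788.7638 × 6249 ≈ 23675985 px.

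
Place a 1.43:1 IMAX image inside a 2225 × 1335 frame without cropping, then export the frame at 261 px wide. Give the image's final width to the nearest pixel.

224 px

Fitted into 2225×1335, the image spans the height; its width is 1335 × 1.430 ≈ 1909.05 px.
Scaling 2225 → 261 is ×0.1173, so the width becomes 1909.05 × 0.1173 ≈ 223.94 px.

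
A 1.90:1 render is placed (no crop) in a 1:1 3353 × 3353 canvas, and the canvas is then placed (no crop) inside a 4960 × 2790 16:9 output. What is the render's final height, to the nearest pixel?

1468 px

First fit — 1.90:1 into 3353×3353 spans the width: 3353.00 × 1764.74.
The 1:1 canvas is height-limited in 4960×2790, giving 2790.00 × 2790.00; scale factor 0.8321.
So the render's height is 1764.74 × 0.8321 ≈ 1468.42.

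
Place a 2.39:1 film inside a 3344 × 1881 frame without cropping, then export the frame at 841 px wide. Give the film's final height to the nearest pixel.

352 px

At 3344×1881 the film is width-limited, so height = 3344 / 2.390 ≈ 1399.16 px.
Scaling 3344 → 841 is ×0.2515, so the height becomes 1399.16 × 0.2515 ≈ 351.88 px.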